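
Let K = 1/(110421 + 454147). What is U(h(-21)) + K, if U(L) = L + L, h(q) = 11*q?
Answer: -260830415/564568 ≈ -462.00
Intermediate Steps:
K = 1/564568 ≈ 1.7713e-6
U(L) = 2*L
U(h(-21)) + K = 2*(11*(-21)) + 1/564568 = 2*(-231) + 1/564568 = -462 + 1/564568 = -260830415/564568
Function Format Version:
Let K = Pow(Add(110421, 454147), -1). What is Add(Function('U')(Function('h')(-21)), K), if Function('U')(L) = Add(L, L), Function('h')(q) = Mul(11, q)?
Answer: Rational(-260830415, 564568) ≈ -462.00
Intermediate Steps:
K = Rational(1, 564568) (K = Pow(564568, -1) = Rational(1, 564568) ≈ 1.7713e-6)
Function('U')(L) = Mul(2, L)
Add(Function('U')(Function('h')(-21)), K) = Add(Mul(2, Mul(11, -21)), Rational(1, 564568)) = Add(Mul(2, -231), Rational(1, 564568)) = Add(-462, Rational(1, 564568)) = Rational(-260830415, 564568)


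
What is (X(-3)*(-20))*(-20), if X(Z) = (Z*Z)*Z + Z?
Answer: -12000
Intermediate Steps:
X(Z) = Z + Z**3 (X(Z) = Z**2*Z + Z = Z**3 + Z = Z + Z**3)
(X(-3)*(-20))*(-20) = ((-3 + (-3)**3)*(-20))*(-20) = ((-3 - 27)*(-20))*(-20) = -30*(-20)*(-20) = 600*(-20) = -12000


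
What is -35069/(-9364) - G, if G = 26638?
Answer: -249403163/9364 ≈ -26634.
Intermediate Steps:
-35069/(-9364) - G = -35069/(-9364) - 1*26638 = -35069*(-1/9364) - 26638 = 35069/9364 - 26638 = -249403163/9364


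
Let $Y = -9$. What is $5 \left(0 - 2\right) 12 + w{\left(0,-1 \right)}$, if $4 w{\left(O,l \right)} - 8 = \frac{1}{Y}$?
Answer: $- \frac{4249}{36} \approx -118.03$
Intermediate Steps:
$w{\left(O,l \right)} = \frac{71}{36}$ ($w{\left(O,l \right)} = 2 + \frac{1}{4 \left(-9\right)} = 2 + \frac{1}{4} \left(- \frac{1}{9}\right) = 2 - \frac{1}{36} = \frac{71}{36}$)
$5 \left(0 - 2\right) 12 + w{\left(0,-1 \right)} = 5 \left(0 - 2\right) 12 + \frac{71}{36} = 5 \left(-2\right) 12 + \frac{71}{36} = \left(-10\right) 12 + \frac{71}{36} = -120 + \frac{71}{36} = - \frac{4249}{36}$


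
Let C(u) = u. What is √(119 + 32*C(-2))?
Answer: √55 ≈ 7.4162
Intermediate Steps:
√(119 + 32*C(-2)) = √(119 + 32*(-2)) = √(119 - 64) = √55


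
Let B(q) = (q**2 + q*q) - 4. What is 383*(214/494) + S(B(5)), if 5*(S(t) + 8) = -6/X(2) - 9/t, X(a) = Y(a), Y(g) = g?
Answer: 8934841/56810 ≈ 157.28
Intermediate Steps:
X(a) = a
B(q) = -4 + 2*q**2 (B(q) = (q**2 + q**2) - 4 = 2*q**2 - 4 = -4 + 2*q**2)
S(t) = -43/5 - 9/(5*t) (S(t) = -8 + (-6/2 - 9/t)/5 = -8 + (-6*1/2 - 9/t)/5 = -8 + (-3 - 9/t)/5 = -8 + (-3/5 - 9/(5*t)) = -43/5 - 9/(5*t))
383*(214/494) + S(B(5)) = 383*(214/494) + (-9 - 43*(-4 + 2*5**2))/(5*(-4 + 2*5**2)) = 383*(214*(1/494)) + (-9 - 43*(-4 + 2*25))/(5*(-4 + 2*25)) = 383*(107/247) + (-9 - 43*(-4 + 50))/(5*(-4 + 50)) = 40981/247 + (1/5)*(-9 - 43*46)/46 = 40981/247 + (1/5)*(1/46)*(-9 - 1978) = 40981/247 + (1/5)*(1/46)*(-1987) = 40981/247 - 1987/230 = 8934841/56810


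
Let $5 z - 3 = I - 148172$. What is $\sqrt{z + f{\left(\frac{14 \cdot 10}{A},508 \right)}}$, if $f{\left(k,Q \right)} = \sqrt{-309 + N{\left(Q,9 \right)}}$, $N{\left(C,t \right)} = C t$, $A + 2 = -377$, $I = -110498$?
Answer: $\frac{\sqrt{-1293335 + 175 \sqrt{87}}}{5} \approx 227.31 i$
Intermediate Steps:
$A = -379$ ($A = -2 - 377 = -379$)
$z = - \frac{258667}{5}$ ($z = \frac{3}{5} + \frac{-110498 - 148172}{5} = \frac{3}{5} + \frac{1}{5} \left(-258670\right) = \frac{3}{5} - 51734 = - \frac{258667}{5} \approx -51733.0$)
$f{\left(k,Q \right)} = \sqrt{-309 + 9 Q}$ ($f{\left(k,Q \right)} = \sqrt{-309 + Q 9} = \sqrt{-309 + 9 Q}$)
$\sqrt{z + f{\left(\frac{14 \cdot 10}{A},508 \right)}} = \sqrt{- \frac{258667}{5} + \sqrt{-309 + 9 \cdot 508}} = \sqrt{- \frac{258667}{5} + \sqrt{-309 + 4572}} = \sqrt{- \frac{258667}{5} + \sqrt{4263}} = \sqrt{- \frac{258667}{5} + 7 \sqrt{87}}$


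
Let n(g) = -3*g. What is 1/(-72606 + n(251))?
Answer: -1/73359 ≈ -1.3632e-5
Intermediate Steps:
1/(-72606 + n(251)) = 1/(-72606 - 3*251) = 1/(-72606 - 753) = 1/(-73359) = -1/73359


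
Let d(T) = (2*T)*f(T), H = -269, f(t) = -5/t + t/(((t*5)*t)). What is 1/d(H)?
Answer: -5/48 ≈ -0.10417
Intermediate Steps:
f(t) = -24/(5*t) (f(t) = -5/t + t/(((5*t)*t)) = -5/t + t/((5*t²)) = -5/t + t*(1/(5*t²)) = -5/t + 1/(5*t) = -24/(5*t))
d(T) = -48/5 (d(T) = (2*T)*(-24/(5*T)) = -48/5)
1/d(H) = 1/(-48/5) = -5/48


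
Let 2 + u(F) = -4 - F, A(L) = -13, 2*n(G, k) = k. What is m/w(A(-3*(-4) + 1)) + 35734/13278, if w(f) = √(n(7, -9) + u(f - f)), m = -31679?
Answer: 17867/6639 + 31679*I*√42/21 ≈ 2.6912 + 9776.4*I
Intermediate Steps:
n(G, k) = k/2
u(F) = -6 - F (u(F) = -2 + (-4 - F) = -6 - F)
w(f) = I*√42/2 (w(f) = √((½)*(-9) + (-6 - (f - f))) = √(-9/2 + (-6 - 1*0)) = √(-9/2 + (-6 + 0)) = √(-9/2 - 6) = √(-21/2) = I*√42/2)
m/w(A(-3*(-4) + 1)) + 35734/13278 = -31679*(-I*√42/21) + 35734/13278 = -(-31679)*I*√42/21 + 35734*(1/13278) = 31679*I*√42/21 + 17867/6639 = 17867/6639 + 31679*I*√42/21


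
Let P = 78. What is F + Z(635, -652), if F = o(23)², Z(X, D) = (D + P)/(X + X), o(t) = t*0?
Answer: -287/635 ≈ -0.45197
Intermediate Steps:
o(t) = 0
Z(X, D) = (78 + D)/(2*X) (Z(X, D) = (D + 78)/(X + X) = (78 + D)/((2*X)) = (78 + D)*(1/(2*X)) = (78 + D)/(2*X))
F = 0 (F = 0² = 0)
F + Z(635, -652) = 0 + (½)*(78 - 652)/635 = 0 + (½)*(1/635)*(-574) = 0 - 287/635 = -287/635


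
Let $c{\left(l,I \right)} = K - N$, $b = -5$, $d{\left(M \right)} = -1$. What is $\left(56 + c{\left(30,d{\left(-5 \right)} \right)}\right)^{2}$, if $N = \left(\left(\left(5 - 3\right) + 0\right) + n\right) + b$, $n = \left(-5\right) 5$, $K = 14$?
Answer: $9604$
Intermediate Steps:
$n = -25$
$N = -28$ ($N = \left(\left(\left(5 - 3\right) + 0\right) - 25\right) - 5 = \left(\left(2 + 0\right) - 25\right) - 5 = \left(2 - 25\right) - 5 = -23 - 5 = -28$)
$c{\left(l,I \right)} = 42$ ($c{\left(l,I \right)} = 14 - -28 = 14 + 28 = 42$)
$\left(56 + c{\left(30,d{\left(-5 \right)} \right)}\right)^{2} = \left(56 + 42\right)^{2} = 98^{2} = 9604$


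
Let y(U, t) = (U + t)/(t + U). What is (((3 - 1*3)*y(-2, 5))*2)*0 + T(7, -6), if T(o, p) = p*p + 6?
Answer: 42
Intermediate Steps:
T(o, p) = 6 + p**2 (T(o, p) = p**2 + 6 = 6 + p**2)
y(U, t) = 1 (y(U, t) = (U + t)/(U + t) = 1)
(((3 - 1*3)*y(-2, 5))*2)*0 + T(7, -6) = (((3 - 1*3)*1)*2)*0 + (6 + (-6)**2) = (((3 - 3)*1)*2)*0 + (6 + 36) = ((0*1)*2)*0 + 42 = (0*2)*0 + 42 = 0*0 + 42 = 0 + 42 = 42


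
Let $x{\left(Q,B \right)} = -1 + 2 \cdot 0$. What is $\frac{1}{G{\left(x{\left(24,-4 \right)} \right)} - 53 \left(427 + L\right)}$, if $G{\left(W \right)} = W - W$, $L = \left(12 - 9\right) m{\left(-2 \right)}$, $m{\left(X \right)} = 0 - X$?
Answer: $- \frac{1}{22949} \approx -4.3575 \cdot 10^{-5}$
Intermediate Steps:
$m{\left(X \right)} = - X$
$x{\left(Q,B \right)} = -1$ ($x{\left(Q,B \right)} = -1 + 0 = -1$)
$L = 6$ ($L = \left(12 - 9\right) \left(\left(-1\right) \left(-2\right)\right) = 3 \cdot 2 = 6$)
$G{\left(W \right)} = 0$
$\frac{1}{G{\left(x{\left(24,-4 \right)} \right)} - 53 \left(427 + L\right)} = \frac{1}{0 - 53 \left(427 + 6\right)} = \frac{1}{0 - 22949} = \frac{1}{-22949} = - \frac{1}{22949}$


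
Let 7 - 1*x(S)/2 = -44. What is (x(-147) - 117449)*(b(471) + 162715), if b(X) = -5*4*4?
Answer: -19084729345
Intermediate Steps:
b(X) = -80 (b(X) = -20*4 = -80)
x(S) = 102 (x(S) = 14 - 2*(-44) = 14 + 88 = 102)
(x(-147) - 117449)*(b(471) + 162715) = (102 - 117449)*(-80 + 162715) = -117347*162635 = -19084729345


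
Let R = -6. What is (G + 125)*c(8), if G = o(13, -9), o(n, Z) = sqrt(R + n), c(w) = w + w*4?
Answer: 5000 + 40*sqrt(7) ≈ 5105.8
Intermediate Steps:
c(w) = 5*w (c(w) = w + 4*w = 5*w)
o(n, Z) = sqrt(-6 + n)
G = sqrt(7) (G = sqrt(-6 + 13) = sqrt(7) ≈ 2.6458)
(G + 125)*c(8) = (sqrt(7) + 125)*(5*8) = (125 + sqrt(7))*40 = 5000 + 40*sqrt(7)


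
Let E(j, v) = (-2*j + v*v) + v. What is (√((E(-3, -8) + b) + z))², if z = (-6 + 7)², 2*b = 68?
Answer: 97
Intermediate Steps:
E(j, v) = v + v² - 2*j (E(j, v) = (-2*j + v²) + v = (v² - 2*j) + v = v + v² - 2*j)
b = 34 (b = (½)*68 = 34)
z = 1 (z = 1² = 1)
(√((E(-3, -8) + b) + z))² = (√(((-8 + (-8)² - 2*(-3)) + 34) + 1))² = (√(((-8 + 64 + 6) + 34) + 1))² = (√((62 + 34) + 1))² = (√(96 + 1))² = (√97)² = 97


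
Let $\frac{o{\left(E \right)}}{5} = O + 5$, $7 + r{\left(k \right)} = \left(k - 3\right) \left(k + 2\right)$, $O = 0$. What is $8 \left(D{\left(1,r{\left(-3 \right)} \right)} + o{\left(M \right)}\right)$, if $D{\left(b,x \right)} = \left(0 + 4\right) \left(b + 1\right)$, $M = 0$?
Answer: $264$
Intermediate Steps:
$r{\left(k \right)} = -7 + \left(-3 + k\right) \left(2 + k\right)$ ($r{\left(k \right)} = -7 + \left(k - 3\right) \left(k + 2\right) = -7 + \left(-3 + k\right) \left(2 + k\right)$)
$o{\left(E \right)} = 25$ ($o{\left(E \right)} = 5 \left(0 + 5\right) = 5 \cdot 5 = 25$)
$D{\left(b,x \right)} = 4 + 4 b$ ($D{\left(b,x \right)} = 4 \left(1 + b\right) = 4 + 4 b$)
$8 \left(D{\left(1,r{\left(-3 \right)} \right)} + o{\left(M \right)}\right) = 8 \left(\left(4 + 4 \cdot 1\right) + 25\right) = 8 \left(\left(4 + 4\right) + 25\right) = 8 \left(8 + 25\right) = 8 \cdot 33 = 264$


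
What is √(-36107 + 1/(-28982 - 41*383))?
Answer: 4*I*√500671002165/14895 ≈ 190.02*I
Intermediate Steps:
√(-36107 + 1/(-28982 - 41*383)) = √(-36107 + 1/(-28982 - 15703)) = √(-36107 + 1/(-44685)) = √(-36107 - 1/44685) = √(-1613441296/44685) = 4*I*√500671002165/14895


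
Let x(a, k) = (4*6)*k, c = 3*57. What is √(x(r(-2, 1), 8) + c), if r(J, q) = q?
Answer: 11*√3 ≈ 19.053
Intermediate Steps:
c = 171
x(a, k) = 24*k
√(x(r(-2, 1), 8) + c) = √(24*8 + 171) = √(192 + 171) = √363 = 11*√3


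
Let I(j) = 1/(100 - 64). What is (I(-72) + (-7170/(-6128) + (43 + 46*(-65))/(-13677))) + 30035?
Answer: 3776147361593/125718984 ≈ 30036.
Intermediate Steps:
I(j) = 1/36
(I(-72) + (-7170/(-6128) + (43 + 46*(-65))/(-13677))) + 30035 = (1/36 + (-7170/(-6128) + (43 + 46*(-65))/(-13677))) + 30035 = (1/36 + (-7170*(-1/6128) + (43 - 2990)*(-1/13677))) + 30035 = (1/36 + (3585/3064 - 2947*(-1/13677))) + 30035 = (1/36 + (3585/3064 + 2947/13677)) + 30035 = (1/36 + 58061653/41906328) + 30035 = 177677153/125718984 + 30035 = 3776147361593/125718984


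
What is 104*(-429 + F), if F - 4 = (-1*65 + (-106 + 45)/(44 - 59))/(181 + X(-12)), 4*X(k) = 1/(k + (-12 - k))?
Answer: -1921347896/43435 ≈ -44235.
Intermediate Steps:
X(k) = -1/48 (X(k) = 1/(4*(k + (-12 - k))) = (¼)/(-12) = (¼)*(-1/12) = -1/48)
F = 159116/43435 (F = 4 + (-1*65 + (-106 + 45)/(44 - 59))/(181 - 1/48) = 4 + (-65 - 61/(-15))/(8687/48) = 4 + (-65 - 61*(-1/15))*(48/8687) = 4 + (-65 + 61/15)*(48/8687) = 4 - 914/15*48/8687 = 4 - 14624/43435 = 159116/43435 ≈ 3.6633)
104*(-429 + F) = 104*(-429 + 159116/43435) = 104*(-18474499/43435) = -1921347896/43435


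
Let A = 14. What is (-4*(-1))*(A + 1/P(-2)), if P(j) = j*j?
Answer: 57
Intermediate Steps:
P(j) = j²
(-4*(-1))*(A + 1/P(-2)) = (-4*(-1))*(14 + 1/((-2)²)) = 4*(14 + 1/4) = 4*(14 + ¼) = 4*(57/4) = 57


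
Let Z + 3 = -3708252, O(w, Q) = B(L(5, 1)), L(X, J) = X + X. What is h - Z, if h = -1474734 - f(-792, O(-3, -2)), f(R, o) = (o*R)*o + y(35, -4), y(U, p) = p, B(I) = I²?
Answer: 10153525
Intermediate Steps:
L(X, J) = 2*X
O(w, Q) = 100 (O(w, Q) = (2*5)² = 10² = 100)
Z = -3708255 (Z = -3 - 3708252 = -3708255)
f(R, o) = -4 + R*o² (f(R, o) = (o*R)*o - 4 = (R*o)*o - 4 = R*o² - 4 = -4 + R*o²)
h = 6445270 (h = -1474734 - (-4 - 792*100²) = -1474734 - (-4 - 792*10000) = -1474734 - (-4 - 7920000) = -1474734 - 1*(-7920004) = -1474734 + 7920004 = 6445270)
h - Z = 6445270 - 1*(-3708255) = 6445270 + 3708255 = 10153525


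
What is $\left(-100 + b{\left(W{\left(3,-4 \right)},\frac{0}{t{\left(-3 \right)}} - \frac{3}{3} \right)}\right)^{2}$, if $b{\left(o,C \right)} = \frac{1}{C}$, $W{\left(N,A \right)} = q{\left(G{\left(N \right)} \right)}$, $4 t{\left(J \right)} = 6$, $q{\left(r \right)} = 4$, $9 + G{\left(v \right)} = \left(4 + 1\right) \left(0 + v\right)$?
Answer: $10201$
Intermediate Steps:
$G{\left(v \right)} = -9 + 5 v$ ($G{\left(v \right)} = -9 + \left(4 + 1\right) \left(0 + v\right) = -9 + 5 v$)
$t{\left(J \right)} = \frac{3}{2}$ ($t{\left(J \right)} = \frac{1}{4} \cdot 6 = \frac{3}{2}$)
$W{\left(N,A \right)} = 4$
$\left(-100 + b{\left(W{\left(3,-4 \right)},\frac{0}{t{\left(-3 \right)}} - \frac{3}{3} \right)}\right)^{2} = \left(-100 + \frac{1}{\frac{0}{\frac{3}{2}} - \frac{3}{3}}\right)^{2} = \left(-100 + \frac{1}{0 \cdot \frac{2}{3} - 1}\right)^{2} = \left(-100 + \frac{1}{0 - 1}\right)^{2} = \left(-100 + \frac{1}{-1}\right)^{2} = \left(-100 - 1\right)^{2} = \left(-101\right)^{2} = 10201$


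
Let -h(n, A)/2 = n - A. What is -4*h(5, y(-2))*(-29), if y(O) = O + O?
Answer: -2088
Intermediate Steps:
y(O) = 2*O
h(n, A) = -2*n + 2*A (h(n, A) = -2*(n - A) = -2*n + 2*A)
-4*h(5, y(-2))*(-29) = -4*(-2*5 + 2*(2*(-2)))*(-29) = -4*(-10 + 2*(-4))*(-29) = -4*(-10 - 8)*(-29) = -4*(-18)*(-29) = 72*(-29) = -2088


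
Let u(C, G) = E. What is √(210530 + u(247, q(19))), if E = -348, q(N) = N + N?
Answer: √210182 ≈ 458.46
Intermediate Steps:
q(N) = 2*N
u(C, G) = -348
√(210530 + u(247, q(19))) = √(210530 - 348) = √210182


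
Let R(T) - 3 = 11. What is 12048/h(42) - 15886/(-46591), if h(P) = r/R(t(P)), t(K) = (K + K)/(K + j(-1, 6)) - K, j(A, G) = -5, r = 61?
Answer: 7859566198/2842051 ≈ 2765.5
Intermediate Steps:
t(K) = -K + 2*K/(-5 + K) (t(K) = (K + K)/(K - 5) - K = (2*K)/(-5 + K) - K = 2*K/(-5 + K) - K = -K + 2*K/(-5 + K))
R(T) = 14 (R(T) = 3 + 11 = 14)
h(P) = 61/14
12048/h(42) - 15886/(-46591) = 12048/(61/14) - 15886/(-46591) = 12048*(14/61) - 15886*(-1/46591) = 168672/61 + 15886/46591 = 7859566198/2842051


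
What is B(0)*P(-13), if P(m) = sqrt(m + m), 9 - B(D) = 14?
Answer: -5*I*sqrt(26) ≈ -25.495*I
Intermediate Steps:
B(D) = -5 (B(D) = 9 - 1*14 = 9 - 14 = -5)
P(m) = sqrt(2)*sqrt(m) (P(m) = sqrt(2*m) = sqrt(2)*sqrt(m))
B(0)*P(-13) = -5*sqrt(2)*sqrt(-13) = -5*sqrt(2)*I*sqrt(13) = -5*I*sqrt(26)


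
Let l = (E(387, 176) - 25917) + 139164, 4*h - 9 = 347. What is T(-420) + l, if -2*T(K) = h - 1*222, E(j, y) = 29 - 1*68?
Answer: 226549/2 ≈ 1.1327e+5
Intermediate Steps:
h = 89 (h = 9/4 + (¼)*347 = 9/4 + 347/4 = 89)
E(j, y) = -39 (E(j, y) = 29 - 68 = -39)
T(K) = 133/2 (T(K) = -(89 - 1*222)/2 = -(89 - 222)/2 = -½*(-133) = 133/2)
l = 113208 (l = (-39 - 25917) + 139164 = -25956 + 139164 = 113208)
T(-420) + l = 133/2 + 113208 = 226549/2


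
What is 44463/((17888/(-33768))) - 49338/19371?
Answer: -1211875704867/14437852 ≈ -83937.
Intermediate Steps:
44463/((17888/(-33768))) - 49338/19371 = 44463/((17888*(-1/33768))) - 49338*1/19371 = 44463/(-2236/4221) - 16446/6457 = 44463*(-4221/2236) - 16446/6457 = -187678323/2236 - 16446/6457 = -1211875704867/14437852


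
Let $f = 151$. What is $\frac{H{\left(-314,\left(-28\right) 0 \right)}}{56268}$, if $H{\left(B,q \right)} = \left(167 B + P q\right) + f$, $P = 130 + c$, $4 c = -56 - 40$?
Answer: $- \frac{17429}{18756} \approx -0.92925$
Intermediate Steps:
$c = -24$ ($c = \frac{-56 - 40}{4} = \frac{1}{4} \left(-96\right) = -24$)
$P = 106$ ($P = 130 - 24 = 106$)
$H{\left(B,q \right)} = 151 + 106 q + 167 B$ ($H{\left(B,q \right)} = \left(167 B + 106 q\right) + 151 = \left(106 q + 167 B\right) + 151 = 151 + 106 q + 167 B$)
$\frac{H{\left(-314,\left(-28\right) 0 \right)}}{56268} = \frac{151 + 106 \left(\left(-28\right) 0\right) + 167 \left(-314\right)}{56268} = \left(151 + 106 \cdot 0 - 52438\right) \frac{1}{56268} = \left(151 + 0 - 52438\right) \frac{1}{56268} = \left(-52287\right) \frac{1}{56268} = - \frac{17429}{18756}$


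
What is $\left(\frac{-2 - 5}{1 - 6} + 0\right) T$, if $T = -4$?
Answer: $- \frac{28}{5} \approx -5.6$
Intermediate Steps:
$\left(\frac{-2 - 5}{1 - 6} + 0\right) T = \left(\frac{-2 - 5}{1 - 6} + 0\right) \left(-4\right) = \left(- \frac{7}{-5} + 0\right) \left(-4\right) = \left(\left(-7\right) \left(- \frac{1}{5}\right) + 0\right) \left(-4\right) = \left(\frac{7}{5} + 0\right) \left(-4\right) = \frac{7}{5} \left(-4\right) = - \frac{28}{5}$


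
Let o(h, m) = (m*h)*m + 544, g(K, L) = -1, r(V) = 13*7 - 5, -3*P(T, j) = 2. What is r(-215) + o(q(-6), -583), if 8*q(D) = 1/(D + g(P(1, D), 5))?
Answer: -304609/56 ≈ -5439.4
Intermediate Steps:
P(T, j) = -⅔ (P(T, j) = -⅓*2 = -⅔)
r(V) = 86 (r(V) = 91 - 5 = 86)
q(D) = 1/(8*(-1 + D)) (q(D) = 1/(8*(D - 1)) = 1/(8*(-1 + D)))
o(h, m) = 544 + h*m² (o(h, m) = (h*m)*m + 544 = h*m² + 544 = 544 + h*m²)
r(-215) + o(q(-6), -583) = 86 + (544 + (1/(8*(-1 - 6)))*(-583)²) = 86 + (544 + ((⅛)/(-7))*339889) = 86 + (544 + ((⅛)*(-⅐))*339889) = 86 + (544 - 1/56*339889) = 86 + (544 - 339889/56) = 86 - 309425/56 = -304609/56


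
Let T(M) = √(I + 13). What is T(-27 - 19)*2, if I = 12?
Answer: 10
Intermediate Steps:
T(M) = 5 (T(M) = √(12 + 13) = √25 = 5)
T(-27 - 19)*2 = 5*2 = 10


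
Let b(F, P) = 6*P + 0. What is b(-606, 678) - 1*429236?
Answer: -425168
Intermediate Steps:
b(F, P) = 6*P
b(-606, 678) - 1*429236 = 6*678 - 1*429236 = 4068 - 429236 = -425168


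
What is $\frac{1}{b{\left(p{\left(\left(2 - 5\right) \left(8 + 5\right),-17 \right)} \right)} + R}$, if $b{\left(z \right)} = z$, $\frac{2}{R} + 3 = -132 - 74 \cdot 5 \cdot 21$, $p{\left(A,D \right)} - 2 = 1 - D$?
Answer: $\frac{7905}{158098} \approx 0.050001$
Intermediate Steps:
$p{\left(A,D \right)} = 3 - D$ ($p{\left(A,D \right)} = 2 - \left(-1 + D\right) = 3 - D$)
$R = - \frac{2}{7905}$ ($R = \frac{2}{-3 - \left(132 + 74 \cdot 5 \cdot 21\right)} = \frac{2}{-3 - 7902} = \frac{2}{-7905} = 2 \left(- \frac{1}{7905}\right) = - \frac{2}{7905} \approx -0.000253$)
$\frac{1}{b{\left(p{\left(\left(2 - 5\right) \left(8 + 5\right),-17 \right)} \right)} + R} = \frac{1}{\left(3 - -17\right) - \frac{2}{7905}} = \frac{1}{\left(3 + 17\right) - \frac{2}{7905}} = \frac{1}{20 - \frac{2}{7905}} = \frac{1}{\frac{158098}{7905}} = \frac{7905}{158098}$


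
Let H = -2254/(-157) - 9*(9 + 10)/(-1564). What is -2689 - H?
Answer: -663830675/245548 ≈ -2703.5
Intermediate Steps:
H = 3552103/245548 (H = -2254*(-1/157) - 9*19*(-1/1564) = 2254/157 - 171*(-1/1564) = 2254/157 + 171/1564 = 3552103/245548 ≈ 14.466)
-2689 - H = -2689 - 1*3552103/245548 = -2689 - 3552103/245548 = -663830675/245548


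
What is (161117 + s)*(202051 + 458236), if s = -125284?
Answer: 23660064071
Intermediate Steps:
(161117 + s)*(202051 + 458236) = (161117 - 125284)*(202051 + 458236) = 35833*660287 = 23660064071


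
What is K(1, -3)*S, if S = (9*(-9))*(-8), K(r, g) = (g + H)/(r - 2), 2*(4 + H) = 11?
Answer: 972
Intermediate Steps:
H = 3/2 (H = -4 + (½)*11 = -4 + 11/2 = 3/2 ≈ 1.5000)
K(r, g) = (3/2 + g)/(-2 + r) (K(r, g) = (g + 3/2)/(r - 2) = (3/2 + g)/(-2 + r))
S = 648 (S = -81*(-8) = 648)
K(1, -3)*S = ((3/2 - 3)/(-2 + 1))*648 = (-3/2/(-1))*648 = -1*(-3/2)*648 = (3/2)*648 = 972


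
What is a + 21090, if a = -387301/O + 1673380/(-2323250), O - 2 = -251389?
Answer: 1231777407011769/58403484775 ≈ 21091.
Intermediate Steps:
O = -251387 (O = 2 - 251389 = -251387)
a = 47913107019/58403484775 (a = -387301/(-251387) + 1673380/(-2323250) = -387301*(-1/251387) + 1673380*(-1/2323250) = 387301/251387 - 167338/232325 = 47913107019/58403484775 ≈ 0.82038)
a + 21090 = 47913107019/58403484775 + 21090 = 1231777407011769/58403484775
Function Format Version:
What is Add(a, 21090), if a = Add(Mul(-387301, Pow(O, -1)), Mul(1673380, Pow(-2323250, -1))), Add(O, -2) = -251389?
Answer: Rational(1231777407011769, 58403484775) ≈ 21091.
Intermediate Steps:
O = -251387 (O = Add(2, -251389) = -251387)
a = Rational(47913107019, 58403484775) (a = Add(Mul(-387301, Pow(-251387, -1)), Mul(1673380, Pow(-2323250, -1))) = Add(Mul(-387301, Rational(-1, 251387)), Mul(1673380, Rational(-1, 2323250))) = Add(Rational(387301, 251387), Rational(-167338, 232325)) = Rational(47913107019, 58403484775) ≈ 0.82038)
Add(a, 21090) = Add(Rational(47913107019, 58403484775), 21090) = Rational(1231777407011769, 58403484775)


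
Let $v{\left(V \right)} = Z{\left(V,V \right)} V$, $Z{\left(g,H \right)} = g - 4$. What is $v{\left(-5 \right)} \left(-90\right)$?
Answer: $-4050$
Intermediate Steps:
$Z{\left(g,H \right)} = -4 + g$ ($Z{\left(g,H \right)} = g - 4 = -4 + g$)
$v{\left(V \right)} = V \left(-4 + V\right)$ ($v{\left(V \right)} = \left(-4 + V\right) V = V \left(-4 + V\right)$)
$v{\left(-5 \right)} \left(-90\right) = - 5 \left(-4 - 5\right) \left(-90\right) = \left(-5\right) \left(-9\right) \left(-90\right) = 45 \left(-90\right) = -4050$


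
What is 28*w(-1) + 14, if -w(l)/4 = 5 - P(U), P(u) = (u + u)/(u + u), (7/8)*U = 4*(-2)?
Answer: -434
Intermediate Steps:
U = -64/7 (U = 8*(4*(-2))/7 = (8/7)*(-8) = -64/7 ≈ -9.1429)
P(u) = 1 (P(u) = (2*u)/((2*u)) = (2*u)*(1/(2*u)) = 1)
w(l) = -16 (w(l) = -4*(5 - 1*1) = -4*(5 - 1) = -4*4 = -16)
28*w(-1) + 14 = 28*(-16) + 14 = -448 + 14 = -434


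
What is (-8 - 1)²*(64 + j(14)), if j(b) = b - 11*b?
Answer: -6156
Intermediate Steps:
j(b) = -10*b
(-8 - 1)²*(64 + j(14)) = (-8 - 1)²*(64 - 10*14) = (-9)²*(64 - 140) = 81*(-76) = -6156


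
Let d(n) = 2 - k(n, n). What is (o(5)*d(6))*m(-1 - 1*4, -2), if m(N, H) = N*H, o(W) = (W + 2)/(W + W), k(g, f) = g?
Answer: -28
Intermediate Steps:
o(W) = (2 + W)/(2*W) (o(W) = (2 + W)/((2*W)) = (2 + W)*(1/(2*W)) = (2 + W)/(2*W))
m(N, H) = H*N
d(n) = 2 - n
(o(5)*d(6))*m(-1 - 1*4, -2) = (((½)*(2 + 5)/5)*(2 - 1*6))*(-2*(-1 - 1*4)) = (((½)*(⅕)*7)*(2 - 6))*(-2*(-1 - 4)) = ((7/10)*(-4))*(-2*(-5)) = -14/5*10 = -28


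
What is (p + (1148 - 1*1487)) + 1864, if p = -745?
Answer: 780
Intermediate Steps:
(p + (1148 - 1*1487)) + 1864 = (-745 + (1148 - 1*1487)) + 1864 = (-745 + (1148 - 1487)) + 1864 = (-745 - 339) + 1864 = -1084 + 1864 = 780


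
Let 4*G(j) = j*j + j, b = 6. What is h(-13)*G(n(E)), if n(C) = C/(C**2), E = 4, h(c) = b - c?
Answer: 95/64 ≈ 1.4844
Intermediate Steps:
h(c) = 6 - c
n(C) = 1/C (n(C) = C/C**2 = 1/C)
G(j) = j/4 + j**2/4 (G(j) = (j*j + j)/4 = (j**2 + j)/4 = (j + j**2)/4 = j/4 + j**2/4)
h(-13)*G(n(E)) = (6 - 1*(-13))*((1/4)*(1 + 1/4)/4) = (6 + 13)*((1/4)*(1/4)*(1 + 1/4)) = 19*((1/4)*(1/4)*(5/4)) = 19*(5/64) = 95/64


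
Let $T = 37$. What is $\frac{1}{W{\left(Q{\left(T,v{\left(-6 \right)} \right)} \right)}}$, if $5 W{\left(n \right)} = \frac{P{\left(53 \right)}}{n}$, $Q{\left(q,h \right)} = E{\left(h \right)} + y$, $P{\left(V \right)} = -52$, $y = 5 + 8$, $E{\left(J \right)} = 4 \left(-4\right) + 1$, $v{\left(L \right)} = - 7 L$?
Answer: $\frac{5}{26} \approx 0.19231$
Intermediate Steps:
$E{\left(J \right)} = -15$ ($E{\left(J \right)} = -16 + 1 = -15$)
$y = 13$
$Q{\left(q,h \right)} = -2$ ($Q{\left(q,h \right)} = -15 + 13 = -2$)
$W{\left(n \right)} = - \frac{52}{5 n}$ ($W{\left(n \right)} = \frac{\left(-52\right) \frac{1}{n}}{5} = - \frac{52}{5 n}$)
$\frac{1}{W{\left(Q{\left(T,v{\left(-6 \right)} \right)} \right)}} = \frac{1}{\left(- \frac{52}{5}\right) \frac{1}{-2}} = \frac{1}{\left(- \frac{52}{5}\right) \left(- \frac{1}{2}\right)} = \frac{1}{\frac{26}{5}} = \frac{5}{26}$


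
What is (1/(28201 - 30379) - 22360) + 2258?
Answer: -43782157/2178 ≈ -20102.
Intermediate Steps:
(1/(28201 - 30379) - 22360) + 2258 = (1/(-2178) - 22360) + 2258 = (-1/2178 - 22360) + 2258 = -48700081/2178 + 2258 = -43782157/2178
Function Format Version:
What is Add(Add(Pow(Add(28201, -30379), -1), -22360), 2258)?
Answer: Rational(-43782157, 2178) ≈ -20102.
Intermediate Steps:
Add(Add(Pow(Add(28201, -30379), -1), -22360), 2258) = Add(Add(Pow(-2178, -1), -22360), 2258) = Add(Add(Rational(-1, 2178), -22360), 2258) = Add(Rational(-48700081, 2178), 2258) = Rational(-43782157, 2178)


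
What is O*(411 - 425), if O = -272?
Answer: 3808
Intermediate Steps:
O*(411 - 425) = -272*(411 - 425) = -272*(-14) = 3808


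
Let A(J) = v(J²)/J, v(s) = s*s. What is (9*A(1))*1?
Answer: 9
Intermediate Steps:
v(s) = s²
A(J) = J³ (A(J) = (J²)²/J = J⁴/J = J³)
(9*A(1))*1 = (9*1³)*1 = (9*1)*1 = 9*1 = 9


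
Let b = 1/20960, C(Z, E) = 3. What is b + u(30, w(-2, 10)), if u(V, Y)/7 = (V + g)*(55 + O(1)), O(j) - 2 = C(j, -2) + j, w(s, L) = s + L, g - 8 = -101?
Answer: -563844959/20960 ≈ -26901.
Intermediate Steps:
g = -93 (g = 8 - 101 = -93)
w(s, L) = L + s
O(j) = 5 + j (O(j) = 2 + (3 + j) = 5 + j)
u(V, Y) = -39711 + 427*V (u(V, Y) = 7*((V - 93)*(55 + (5 + 1))) = 7*((-93 + V)*(55 + 6)) = 7*((-93 + V)*61) = 7*(-5673 + 61*V) = -39711 + 427*V)
b = 1/20960 ≈ 4.7710e-5
b + u(30, w(-2, 10)) = 1/20960 + (-39711 + 427*30) = 1/20960 + (-39711 + 12810) = 1/20960 - 26901 = -563844959/20960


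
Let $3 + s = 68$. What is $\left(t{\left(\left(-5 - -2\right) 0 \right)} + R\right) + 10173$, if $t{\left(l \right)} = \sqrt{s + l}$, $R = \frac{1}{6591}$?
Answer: $\frac{67050244}{6591} + \sqrt{65} \approx 10181.0$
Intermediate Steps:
$s = 65$ ($s = -3 + 68 = 65$)
$R = \frac{1}{6591} \approx 0.00015172$
$t{\left(l \right)} = \sqrt{65 + l}$
$\left(t{\left(\left(-5 - -2\right) 0 \right)} + R\right) + 10173 = \left(\sqrt{65 + \left(-5 - -2\right) 0} + \frac{1}{6591}\right) + 10173 = \left(\sqrt{65 + \left(-5 + 2\right) 0} + \frac{1}{6591}\right) + 10173 = \left(\sqrt{65 - 0} + \frac{1}{6591}\right) + 10173 = \left(\sqrt{65 + 0} + \frac{1}{6591}\right) + 10173 = \left(\sqrt{65} + \frac{1}{6591}\right) + 10173 = \left(\frac{1}{6591} + \sqrt{65}\right) + 10173 = \frac{67050244}{6591} + \sqrt{65}$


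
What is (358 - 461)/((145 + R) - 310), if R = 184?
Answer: -103/19 ≈ -5.4211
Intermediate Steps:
(358 - 461)/((145 + R) - 310) = (358 - 461)/((145 + 184) - 310) = -103/(329 - 310) = -103/19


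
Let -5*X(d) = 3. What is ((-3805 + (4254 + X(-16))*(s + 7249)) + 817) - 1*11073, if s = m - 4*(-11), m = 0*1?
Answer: 155029926/5 ≈ 3.1006e+7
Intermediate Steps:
X(d) = -⅗ (X(d) = -⅕*3 = -⅗)
m = 0
s = 44 (s = 0 - 4*(-11) = 0 + 44 = 44)
((-3805 + (4254 + X(-16))*(s + 7249)) + 817) - 1*11073 = ((-3805 + (4254 - ⅗)*(44 + 7249)) + 817) - 1*11073 = ((-3805 + (21267/5)*7293) + 817) - 11073 = ((-3805 + 155100231/5) + 817) - 11073 = (155081206/5 + 817) - 11073 = 155085291/5 - 11073 = 155029926/5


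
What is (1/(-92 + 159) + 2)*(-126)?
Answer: -17010/67 ≈ -253.88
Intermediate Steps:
(1/(-92 + 159) + 2)*(-126) = (1/67 + 2)*(-126) = (135/67)*(-126) = -17010/67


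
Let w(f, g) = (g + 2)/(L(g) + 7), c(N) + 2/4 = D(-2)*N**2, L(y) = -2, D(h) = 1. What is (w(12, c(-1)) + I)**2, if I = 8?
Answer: 289/4 ≈ 72.250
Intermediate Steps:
c(N) = -1/2 + N**2 (c(N) = -1/2 + 1*N**2 = -1/2 + N**2)
w(f, g) = 2/5 + g/5 (w(f, g) = (g + 2)/(-2 + 7) = (2 + g)/5 = (2 + g)*(1/5) = 2/5 + g/5)
(w(12, c(-1)) + I)**2 = ((2/5 + (-1/2 + (-1)**2)/5) + 8)**2 = ((2/5 + (-1/2 + 1)/5) + 8)**2 = ((2/5 + (1/5)*(1/2)) + 8)**2 = ((2/5 + 1/10) + 8)**2 = (1/2 + 8)**2 = (17/2)**2 = 289/4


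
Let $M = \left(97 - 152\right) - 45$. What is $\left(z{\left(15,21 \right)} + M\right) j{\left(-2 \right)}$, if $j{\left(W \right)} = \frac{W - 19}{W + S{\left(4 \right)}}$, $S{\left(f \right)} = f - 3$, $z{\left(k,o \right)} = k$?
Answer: $-1785$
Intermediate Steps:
$M = -100$ ($M = -55 - 45 = -100$)
$S{\left(f \right)} = -3 + f$
$j{\left(W \right)} = \frac{-19 + W}{1 + W}$ ($j{\left(W \right)} = \frac{W - 19}{W + \left(-3 + 4\right)} = \frac{-19 + W}{W + 1} = \frac{-19 + W}{1 + W}$)
$\left(z{\left(15,21 \right)} + M\right) j{\left(-2 \right)} = \left(15 - 100\right) \frac{-19 - 2}{1 - 2} = - 85 \frac{1}{-1} \left(-21\right) = - 85 \left(\left(-1\right) \left(-21\right)\right) = \left(-85\right) 21 = -1785$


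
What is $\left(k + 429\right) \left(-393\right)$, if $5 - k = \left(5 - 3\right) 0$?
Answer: $-170562$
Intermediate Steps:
$k = 5$ ($k = 5 - \left(5 - 3\right) 0 = 5 - 2 \cdot 0 = 5 - 0 = 5 + 0 = 5$)
$\left(k + 429\right) \left(-393\right) = \left(5 + 429\right) \left(-393\right) = 434 \left(-393\right) = -170562$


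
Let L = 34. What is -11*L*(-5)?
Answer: 1870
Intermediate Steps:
-11*L*(-5) = -11*34*(-5) = -374*(-5) = 1870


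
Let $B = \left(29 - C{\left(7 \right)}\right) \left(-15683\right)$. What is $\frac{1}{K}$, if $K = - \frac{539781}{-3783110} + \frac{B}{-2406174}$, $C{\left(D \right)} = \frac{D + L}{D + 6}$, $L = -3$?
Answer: $\frac{29584167993705}{9753693218278} \approx 3.0331$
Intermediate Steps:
$C{\left(D \right)} = \frac{-3 + D}{6 + D}$ ($C{\left(D \right)} = \frac{D - 3}{D + 6} = \frac{-3 + D}{6 + D}$)
$B = - \frac{5849759}{13}$ ($B = \left(29 - \frac{-3 + 7}{6 + 7}\right) \left(-15683\right) = \left(29 - \frac{1}{13} \cdot 4\right) \left(-15683\right) = \left(29 - \frac{4}{13}\right) \left(-15683\right) = \frac{373}{13} \left(-15683\right) = - \frac{5849759}{13} \approx -4.4998 \cdot 10^{5}$)
$K = \frac{9753693218278}{29584167993705}$ ($K = - \frac{539781}{-3783110} - \frac{5849759}{13 \left(-2406174\right)} = \left(-539781\right) \left(- \frac{1}{3783110}\right) - - \frac{5849759}{31280262} = \frac{539781}{3783110} + \frac{5849759}{31280262} = \frac{9753693218278}{29584167993705} \approx 0.32969$)
$\frac{1}{K} = \frac{1}{\frac{9753693218278}{29584167993705}} = \frac{29584167993705}{9753693218278}$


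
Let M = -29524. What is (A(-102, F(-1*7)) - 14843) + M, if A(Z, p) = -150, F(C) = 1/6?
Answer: -44517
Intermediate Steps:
F(C) = 1/6
(A(-102, F(-1*7)) - 14843) + M = (-150 - 14843) - 29524 = -14993 - 29524 = -44517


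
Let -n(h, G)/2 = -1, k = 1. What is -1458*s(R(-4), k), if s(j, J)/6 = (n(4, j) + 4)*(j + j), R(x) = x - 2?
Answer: 629856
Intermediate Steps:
n(h, G) = 2 (n(h, G) = -2*(-1) = 2)
R(x) = -2 + x
s(j, J) = 72*j (s(j, J) = 6*((2 + 4)*(j + j)) = 6*(6*(2*j)) = 6*(12*j) = 72*j)
-1458*s(R(-4), k) = -104976*(-2 - 4) = -104976*(-6) = -1458*(-432) = 629856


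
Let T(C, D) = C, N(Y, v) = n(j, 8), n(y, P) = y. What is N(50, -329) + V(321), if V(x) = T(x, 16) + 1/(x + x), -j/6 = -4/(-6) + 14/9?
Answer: 65841/214 ≈ 307.67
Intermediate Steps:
j = -40/3 (j = -6*(-4/(-6) + 14/9) = -6*(-4*(-⅙) + 14*(⅑)) = -6*(⅔ + 14/9) = -6*20/9 = -40/3 ≈ -13.333)
N(Y, v) = -40/3
V(x) = x + 1/(2*x) (V(x) = x + 1/(x + x) = x + 1/(2*x))
N(50, -329) + V(321) = -40/3 + (321 + (½)/321) = -40/3 + (321 + (½)*(1/321)) = -40/3 + (321 + 1/642) = -40/3 + 206083/642 = 65841/214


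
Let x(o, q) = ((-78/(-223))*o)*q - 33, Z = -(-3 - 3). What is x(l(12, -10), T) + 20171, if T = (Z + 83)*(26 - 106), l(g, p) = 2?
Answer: 3380054/223 ≈ 15157.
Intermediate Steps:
Z = 6 (Z = -1*(-6) = 6)
T = -7120 (T = (6 + 83)*(26 - 106) = 89*(-80) = -7120)
x(o, q) = -33 + 78*o*q/223 (x(o, q) = ((-78*(-1/223))*o)*q - 33 = (78*o/223)*q - 33 = 78*o*q/223 - 33 = -33 + 78*o*q/223)
x(l(12, -10), T) + 20171 = (-33 + (78/223)*2*(-7120)) + 20171 = (-33 - 1110720/223) + 20171 = -1118079/223 + 20171 = 3380054/223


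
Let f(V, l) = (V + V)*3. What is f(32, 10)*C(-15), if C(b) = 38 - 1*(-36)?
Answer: 14208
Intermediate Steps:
f(V, l) = 6*V (f(V, l) = (2*V)*3 = 6*V)
C(b) = 74 (C(b) = 38 + 36 = 74)
f(32, 10)*C(-15) = (6*32)*74 = 192*74 = 14208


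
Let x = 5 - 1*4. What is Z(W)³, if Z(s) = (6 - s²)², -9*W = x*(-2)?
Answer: 12539558025308224/282429536481 ≈ 44399.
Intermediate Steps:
x = 1 (x = 5 - 4 = 1)
W = 2/9 (W = -(-2)/9 = -⅑*(-2) = 2/9 ≈ 0.22222)
Z(W)³ = ((-6 + (2/9)²)²)³ = ((-6 + 4/81)²)³ = ((-482/81)²)³ = (232324/6561)³ = 12539558025308224/282429536481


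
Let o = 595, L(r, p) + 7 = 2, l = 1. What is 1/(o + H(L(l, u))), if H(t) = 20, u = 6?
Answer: 1/615 ≈ 0.0016260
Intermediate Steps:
L(r, p) = -5 (L(r, p) = -7 + 2 = -5)
1/(o + H(L(l, u))) = 1/(595 + 20) = 1/615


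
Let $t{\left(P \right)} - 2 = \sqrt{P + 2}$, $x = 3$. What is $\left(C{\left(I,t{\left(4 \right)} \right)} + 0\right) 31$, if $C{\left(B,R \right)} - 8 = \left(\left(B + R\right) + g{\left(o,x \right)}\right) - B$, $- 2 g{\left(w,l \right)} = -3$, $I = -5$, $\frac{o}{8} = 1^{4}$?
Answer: $\frac{713}{2} + 31 \sqrt{6} \approx 432.43$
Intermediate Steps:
$o = 8$ ($o = 8 \cdot 1^{4} = 8 \cdot 1 = 8$)
$g{\left(w,l \right)} = \frac{3}{2}$ ($g{\left(w,l \right)} = \left(- \frac{1}{2}\right) \left(-3\right) = \frac{3}{2}$)
$t{\left(P \right)} = 2 + \sqrt{2 + P}$ ($t{\left(P \right)} = 2 + \sqrt{P + 2} = 2 + \sqrt{2 + P}$)
$C{\left(B,R \right)} = \frac{19}{2} + R$ ($C{\left(B,R \right)} = 8 - \left(- \frac{3}{2} - R\right) = 8 + \left(\frac{3}{2} + R\right) = \frac{19}{2} + R$)
$\left(C{\left(I,t{\left(4 \right)} \right)} + 0\right) 31 = \left(\left(\frac{19}{2} + \left(2 + \sqrt{2 + 4}\right)\right) + 0\right) 31 = \left(\left(\frac{19}{2} + \left(2 + \sqrt{6}\right)\right) + 0\right) 31 = \left(\left(\frac{23}{2} + \sqrt{6}\right) + 0\right) 31 = \left(\frac{23}{2} + \sqrt{6}\right) 31 = \frac{713}{2} + 31 \sqrt{6}$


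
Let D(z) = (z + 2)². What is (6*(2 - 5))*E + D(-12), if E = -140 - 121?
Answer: 4798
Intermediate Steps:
E = -261
D(z) = (2 + z)²
(6*(2 - 5))*E + D(-12) = (6*(2 - 5))*(-261) + (2 - 12)² = (6*(-3))*(-261) + (-10)² = -18*(-261) + 100 = 4698 + 100 = 4798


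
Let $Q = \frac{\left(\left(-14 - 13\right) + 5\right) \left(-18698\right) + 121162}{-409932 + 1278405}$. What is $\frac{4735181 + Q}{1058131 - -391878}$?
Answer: $\frac{1370792460377}{419764555419} \approx 3.2656$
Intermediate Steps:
$Q = \frac{177506}{289491}$ ($Q = \frac{\left(-27 + 5\right) \left(-18698\right) + 121162}{868473} = \left(\left(-22\right) \left(-18698\right) + 121162\right) \frac{1}{868473} = \left(411356 + 121162\right) \frac{1}{868473} = 532518 \cdot \frac{1}{868473} = \frac{177506}{289491} \approx 0.61317$)
$\frac{4735181 + Q}{1058131 - -391878} = \frac{4735181 + \frac{177506}{289491}}{1058131 - -391878} = \frac{1370792460377}{289491 \left(1058131 + 391878\right)} = \frac{1370792460377}{289491 \cdot 1450009} = \frac{1370792460377}{289491} \cdot \frac{1}{1450009} = \frac{1370792460377}{419764555419}$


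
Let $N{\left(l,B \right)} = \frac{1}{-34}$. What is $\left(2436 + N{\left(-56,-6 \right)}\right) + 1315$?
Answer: $\frac{127533}{34} \approx 3751.0$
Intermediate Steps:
$N{\left(l,B \right)} = - \frac{1}{34}$
$\left(2436 + N{\left(-56,-6 \right)}\right) + 1315 = \left(2436 - \frac{1}{34}\right) + 1315 = \frac{82823}{34} + 1315 = \frac{127533}{34}$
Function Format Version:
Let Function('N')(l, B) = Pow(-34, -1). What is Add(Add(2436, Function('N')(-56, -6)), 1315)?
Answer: Rational(127533, 34) ≈ 3751.0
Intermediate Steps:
Function('N')(l, B) = Rational(-1, 34)
Add(Add(2436, Function('N')(-56, -6)), 1315) = Add(Add(2436, Rational(-1, 34)), 1315) = Add(Rational(82823, 34), 1315) = Rational(127533, 34)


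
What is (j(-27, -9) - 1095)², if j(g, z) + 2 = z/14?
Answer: 236144689/196 ≈ 1.2048e+6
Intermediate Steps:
j(g, z) = -2 + z/14
(j(-27, -9) - 1095)² = ((-2 + (1/14)*(-9)) - 1095)² = ((-2 - 9/14) - 1095)² = (-37/14 - 1095)² = (-15367/14)² = 236144689/196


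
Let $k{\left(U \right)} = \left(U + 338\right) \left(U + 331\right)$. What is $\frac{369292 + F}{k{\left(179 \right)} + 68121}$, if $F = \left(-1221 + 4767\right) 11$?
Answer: $\frac{408298}{331791} \approx 1.2306$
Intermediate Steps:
$k{\left(U \right)} = \left(331 + U\right) \left(338 + U\right)$ ($k{\left(U \right)} = \left(338 + U\right) \left(331 + U\right) = \left(331 + U\right) \left(338 + U\right)$)
$F = 39006$ ($F = 3546 \cdot 11 = 39006$)
$\frac{369292 + F}{k{\left(179 \right)} + 68121} = \frac{369292 + 39006}{\left(111878 + 179^{2} + 669 \cdot 179\right) + 68121} = \frac{408298}{\left(111878 + 32041 + 119751\right) + 68121} = \frac{408298}{263670 + 68121} = \frac{408298}{331791}$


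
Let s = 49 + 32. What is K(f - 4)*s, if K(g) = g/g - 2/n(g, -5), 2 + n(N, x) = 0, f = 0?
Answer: 162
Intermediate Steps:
n(N, x) = -2 (n(N, x) = -2 + 0 = -2)
K(g) = 2 (K(g) = g/g - 2/(-2) = 1 - 2*(-1/2) = 1 + 1 = 2)
s = 81
K(f - 4)*s = 2*81 = 162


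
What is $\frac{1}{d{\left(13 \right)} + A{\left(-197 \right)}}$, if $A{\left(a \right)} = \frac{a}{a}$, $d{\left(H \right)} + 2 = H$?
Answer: $\frac{1}{12} \approx 0.083333$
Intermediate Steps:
$d{\left(H \right)} = -2 + H$
$A{\left(a \right)} = 1$
$\frac{1}{d{\left(13 \right)} + A{\left(-197 \right)}} = \frac{1}{\left(-2 + 13\right) + 1} = \frac{1}{11 + 1} = \frac{1}{12}$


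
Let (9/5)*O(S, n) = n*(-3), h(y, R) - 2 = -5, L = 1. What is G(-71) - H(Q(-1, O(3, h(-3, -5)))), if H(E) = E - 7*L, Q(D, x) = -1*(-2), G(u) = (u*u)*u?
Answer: -357906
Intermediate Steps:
h(y, R) = -3 (h(y, R) = 2 - 5 = -3)
O(S, n) = -5*n/3 (O(S, n) = 5*(n*(-3))/9 = 5*(-3*n)/9 = -5*n/3)
G(u) = u³ (G(u) = u²*u = u³)
Q(D, x) = 2
H(E) = -7 + E (H(E) = E - 7*1 = E - 7 = -7 + E)
G(-71) - H(Q(-1, O(3, h(-3, -5)))) = (-71)³ - (-7 + 2) = -357911 - 1*(-5) = -357911 + 5 = -357906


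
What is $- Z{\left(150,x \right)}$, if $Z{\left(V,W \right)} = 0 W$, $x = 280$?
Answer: $0$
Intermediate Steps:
$Z{\left(V,W \right)} = 0$
$- Z{\left(150,x \right)} = \left(-1\right) 0 = 0$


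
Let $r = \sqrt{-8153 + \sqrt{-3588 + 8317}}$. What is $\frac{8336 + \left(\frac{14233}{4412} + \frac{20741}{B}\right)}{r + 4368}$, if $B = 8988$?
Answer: $\frac{5906856827}{708126 \left(4368 + i \sqrt{8153 - \sqrt{4729}}\right)} \approx 1.9089 - 0.039293 i$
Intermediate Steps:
$r = \sqrt{-8153 + \sqrt{4729}} \approx 89.912 i$
$\frac{8336 + \left(\frac{14233}{4412} + \frac{20741}{B}\right)}{r + 4368} = \frac{8336 + \left(\frac{14233}{4412} + \frac{20741}{8988}\right)}{\sqrt{-8153 + \sqrt{4729}} + 4368} = \frac{8336 + \left(14233 \cdot \frac{1}{4412} + 20741 \cdot \frac{1}{8988}\right)}{4368 + \sqrt{-8153 + \sqrt{4729}}} = \frac{8336 + \left(\frac{14233}{4412} + \frac{2963}{1284}\right)}{4368 + \sqrt{-8153 + \sqrt{4729}}} = \frac{8336 + \frac{3918491}{708126}}{4368 + \sqrt{-8153 + \sqrt{4729}}} = \frac{5906856827}{708126 \left(4368 + \sqrt{-8153 + \sqrt{4729}}\right)}$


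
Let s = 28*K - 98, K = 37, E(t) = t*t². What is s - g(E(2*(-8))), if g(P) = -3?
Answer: 941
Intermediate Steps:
E(t) = t³
s = 938 (s = 28*37 - 98 = 1036 - 98 = 938)
s - g(E(2*(-8))) = 938 - 1*(-3) = 938 + 3 = 941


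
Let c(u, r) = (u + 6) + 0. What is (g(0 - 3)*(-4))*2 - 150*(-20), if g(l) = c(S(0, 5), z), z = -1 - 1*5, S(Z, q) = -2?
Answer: 2968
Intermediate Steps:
z = -6 (z = -1 - 5 = -6)
c(u, r) = 6 + u (c(u, r) = (6 + u) + 0 = 6 + u)
g(l) = 4 (g(l) = 6 - 2 = 4)
(g(0 - 3)*(-4))*2 - 150*(-20) = (4*(-4))*2 - 150*(-20) = -16*2 + 3000 = -32 + 3000 = 2968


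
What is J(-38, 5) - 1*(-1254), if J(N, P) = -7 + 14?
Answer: 1261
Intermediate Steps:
J(N, P) = 7
J(-38, 5) - 1*(-1254) = 7 - 1*(-1254) = 7 + 1254 = 1261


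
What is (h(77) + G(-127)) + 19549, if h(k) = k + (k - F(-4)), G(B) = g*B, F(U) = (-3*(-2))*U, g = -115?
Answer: 34332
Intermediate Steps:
F(U) = 6*U
G(B) = -115*B
h(k) = 24 + 2*k (h(k) = k + (k - 6*(-4)) = k + (k - 1*(-24)) = k + (k + 24) = k + (24 + k) = 24 + 2*k)
(h(77) + G(-127)) + 19549 = ((24 + 2*77) - 115*(-127)) + 19549 = ((24 + 154) + 14605) + 19549 = (178 + 14605) + 19549 = 14783 + 19549 = 34332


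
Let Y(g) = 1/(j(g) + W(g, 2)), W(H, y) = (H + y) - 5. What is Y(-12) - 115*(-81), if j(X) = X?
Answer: 251504/27 ≈ 9315.0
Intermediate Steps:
W(H, y) = -5 + H + y
Y(g) = 1/(-3 + 2*g) (Y(g) = 1/(g + (-5 + g + 2)) = 1/(g + (-3 + g)) = 1/(-3 + 2*g))
Y(-12) - 115*(-81) = 1/(-3 + 2*(-12)) - 115*(-81) = 1/(-3 - 24) + 9315 = 1/(-27) + 9315 = -1/27 + 9315 = 251504/27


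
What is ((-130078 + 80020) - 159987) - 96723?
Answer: -306768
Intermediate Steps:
((-130078 + 80020) - 159987) - 96723 = (-50058 - 159987) - 96723 = -210045 - 96723 = -306768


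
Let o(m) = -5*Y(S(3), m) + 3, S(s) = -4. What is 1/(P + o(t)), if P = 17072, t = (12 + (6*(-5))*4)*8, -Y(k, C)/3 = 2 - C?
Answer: 1/30065 ≈ 3.3261e-5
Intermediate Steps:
Y(k, C) = -6 + 3*C (Y(k, C) = -3*(2 - C) = -6 + 3*C)
t = -864 (t = (12 - 30*4)*8 = (12 - 120)*8 = -108*8 = -864)
o(m) = 33 - 15*m (o(m) = -5*(-6 + 3*m) + 3 = (30 - 15*m) + 3 = 33 - 15*m)
1/(P + o(t)) = 1/(17072 + (33 - 15*(-864))) = 1/(17072 + (33 + 12960)) = 1/(17072 + 12993) = 1/30065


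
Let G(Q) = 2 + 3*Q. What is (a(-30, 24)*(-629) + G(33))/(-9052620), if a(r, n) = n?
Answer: 2999/1810524 ≈ 0.0016564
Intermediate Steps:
(a(-30, 24)*(-629) + G(33))/(-9052620) = (24*(-629) + (2 + 3*33))/(-9052620) = (-15096 + (2 + 99))*(-1/9052620) = (-15096 + 101)*(-1/9052620) = -14995*(-1/9052620) = 2999/1810524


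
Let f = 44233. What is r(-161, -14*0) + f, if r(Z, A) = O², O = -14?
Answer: 44429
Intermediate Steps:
r(Z, A) = 196 (r(Z, A) = (-14)² = 196)
r(-161, -14*0) + f = 196 + 44233 = 44429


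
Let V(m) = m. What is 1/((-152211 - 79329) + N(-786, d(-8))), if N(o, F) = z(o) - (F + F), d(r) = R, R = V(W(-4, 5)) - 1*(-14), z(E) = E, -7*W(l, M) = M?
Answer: -7/1626468 ≈ -4.3038e-6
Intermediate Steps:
W(l, M) = -M/7
R = 93/7 (R = -1/7*5 - 1*(-14) = -5/7 + 14 = 93/7 ≈ 13.286)
d(r) = 93/7
N(o, F) = o - 2*F (N(o, F) = o - (F + F) = o - 2*F)
1/((-152211 - 79329) + N(-786, d(-8))) = 1/((-152211 - 79329) + (-786 - 2*93/7)) = 1/(-231540 + (-786 - 186/7)) = 1/(-231540 - 5688/7) = 1/(-1626468/7) = -7/1626468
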